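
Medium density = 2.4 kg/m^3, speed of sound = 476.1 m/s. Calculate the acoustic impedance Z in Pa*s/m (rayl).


Given values:
  rho = 2.4 kg/m^3
  c = 476.1 m/s
Formula: Z = rho * c
Z = 2.4 * 476.1
Z = 1142.64

1142.64 rayl


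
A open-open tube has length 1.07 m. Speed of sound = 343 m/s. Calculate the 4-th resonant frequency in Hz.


Given values:
  Tube type: open-open, L = 1.07 m, c = 343 m/s, n = 4
Formula: f_n = n * c / (2 * L)
Compute 2 * L = 2 * 1.07 = 2.14
f = 4 * 343 / 2.14
f = 641.12

641.12 Hz


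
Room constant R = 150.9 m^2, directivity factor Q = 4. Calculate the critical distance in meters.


Given values:
  R = 150.9 m^2, Q = 4
Formula: d_c = 0.141 * sqrt(Q * R)
Compute Q * R = 4 * 150.9 = 603.6
Compute sqrt(603.6) = 24.5683
d_c = 0.141 * 24.5683 = 3.464

3.464 m


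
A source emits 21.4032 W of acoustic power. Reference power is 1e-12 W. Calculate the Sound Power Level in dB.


Given values:
  W = 21.4032 W
  W_ref = 1e-12 W
Formula: SWL = 10 * log10(W / W_ref)
Compute ratio: W / W_ref = 21403200000000
Compute log10: log10(21403200000000) = 13.330479
Multiply: SWL = 10 * 13.330479 = 133.3

133.3 dB


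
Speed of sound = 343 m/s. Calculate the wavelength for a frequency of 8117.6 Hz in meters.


Given values:
  c = 343 m/s, f = 8117.6 Hz
Formula: lambda = c / f
lambda = 343 / 8117.6
lambda = 0.0423

0.0423 m


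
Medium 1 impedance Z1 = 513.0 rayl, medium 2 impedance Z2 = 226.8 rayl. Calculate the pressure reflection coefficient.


Given values:
  Z1 = 513.0 rayl, Z2 = 226.8 rayl
Formula: R = (Z2 - Z1) / (Z2 + Z1)
Numerator: Z2 - Z1 = 226.8 - 513.0 = -286.2
Denominator: Z2 + Z1 = 226.8 + 513.0 = 739.8
R = -286.2 / 739.8 = -0.3869

-0.3869


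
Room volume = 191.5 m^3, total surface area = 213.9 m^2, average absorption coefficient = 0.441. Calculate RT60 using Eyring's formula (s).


Given values:
  V = 191.5 m^3, S = 213.9 m^2, alpha = 0.441
Formula: RT60 = 0.161 * V / (-S * ln(1 - alpha))
Compute ln(1 - 0.441) = ln(0.559) = -0.581606
Denominator: -213.9 * -0.581606 = 124.4055
Numerator: 0.161 * 191.5 = 30.8315
RT60 = 30.8315 / 124.4055 = 0.248

0.248 s


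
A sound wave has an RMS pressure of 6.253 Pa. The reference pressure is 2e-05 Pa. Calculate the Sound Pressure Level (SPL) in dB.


Given values:
  p = 6.253 Pa
  p_ref = 2e-05 Pa
Formula: SPL = 20 * log10(p / p_ref)
Compute ratio: p / p_ref = 6.253 / 2e-05 = 312650
Compute log10: log10(312650) = 5.495058
Multiply: SPL = 20 * 5.495058 = 109.9

109.9 dB


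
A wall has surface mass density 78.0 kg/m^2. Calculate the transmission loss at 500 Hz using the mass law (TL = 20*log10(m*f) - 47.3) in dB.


Given values:
  m = 78.0 kg/m^2, f = 500 Hz
Formula: TL = 20 * log10(m * f) - 47.3
Compute m * f = 78.0 * 500 = 39000.0
Compute log10(39000.0) = 4.591065
Compute 20 * 4.591065 = 91.8213
TL = 91.8213 - 47.3 = 44.52

44.52 dB


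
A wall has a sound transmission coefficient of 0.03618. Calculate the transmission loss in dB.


Given values:
  tau = 0.03618
Formula: TL = 10 * log10(1 / tau)
Compute 1 / tau = 1 / 0.03618 = 27.6396
Compute log10(27.6396) = 1.441532
TL = 10 * 1.441532 = 14.42

14.42 dB


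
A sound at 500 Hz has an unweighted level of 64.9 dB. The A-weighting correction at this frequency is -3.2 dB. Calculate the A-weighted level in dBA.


Given values:
  SPL = 64.9 dB
  A-weighting at 500 Hz = -3.2 dB
Formula: L_A = SPL + A_weight
L_A = 64.9 + (-3.2)
L_A = 61.7

61.7 dBA


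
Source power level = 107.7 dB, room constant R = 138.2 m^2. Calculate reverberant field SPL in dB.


Given values:
  Lw = 107.7 dB, R = 138.2 m^2
Formula: SPL = Lw + 10 * log10(4 / R)
Compute 4 / R = 4 / 138.2 = 0.028944
Compute 10 * log10(0.028944) = -15.3844
SPL = 107.7 + (-15.3844) = 92.32

92.32 dB


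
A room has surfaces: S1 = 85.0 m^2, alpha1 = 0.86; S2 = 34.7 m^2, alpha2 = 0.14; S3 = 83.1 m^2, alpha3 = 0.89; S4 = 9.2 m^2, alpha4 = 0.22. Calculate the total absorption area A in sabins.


Given surfaces:
  Surface 1: 85.0 * 0.86 = 73.1
  Surface 2: 34.7 * 0.14 = 4.858
  Surface 3: 83.1 * 0.89 = 73.959
  Surface 4: 9.2 * 0.22 = 2.024
Formula: A = sum(Si * alpha_i)
A = 73.1 + 4.858 + 73.959 + 2.024
A = 153.94

153.94 sabins


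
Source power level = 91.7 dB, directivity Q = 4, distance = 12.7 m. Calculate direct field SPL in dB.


Given values:
  Lw = 91.7 dB, Q = 4, r = 12.7 m
Formula: SPL = Lw + 10 * log10(Q / (4 * pi * r^2))
Compute 4 * pi * r^2 = 4 * pi * 12.7^2 = 2026.8299
Compute Q / denom = 4 / 2026.8299 = 0.00197353
Compute 10 * log10(0.00197353) = -27.0476
SPL = 91.7 + (-27.0476) = 64.65

64.65 dB


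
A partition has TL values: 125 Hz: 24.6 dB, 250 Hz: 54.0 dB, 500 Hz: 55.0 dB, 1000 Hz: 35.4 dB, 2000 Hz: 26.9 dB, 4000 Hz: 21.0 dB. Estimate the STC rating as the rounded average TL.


Given TL values at each frequency:
  125 Hz: 24.6 dB
  250 Hz: 54.0 dB
  500 Hz: 55.0 dB
  1000 Hz: 35.4 dB
  2000 Hz: 26.9 dB
  4000 Hz: 21.0 dB
Formula: STC ~ round(average of TL values)
Sum = 24.6 + 54.0 + 55.0 + 35.4 + 26.9 + 21.0 = 216.9
Average = 216.9 / 6 = 36.15
Rounded: 36

36


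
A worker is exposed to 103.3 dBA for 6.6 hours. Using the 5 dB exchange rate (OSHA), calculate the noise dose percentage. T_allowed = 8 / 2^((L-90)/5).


Given values:
  L = 103.3 dBA, T = 6.6 hours
Formula: T_allowed = 8 / 2^((L - 90) / 5)
Compute exponent: (103.3 - 90) / 5 = 2.66
Compute 2^(2.66) = 6.32033
T_allowed = 8 / 6.32033 = 1.265757 hours
Dose = (T / T_allowed) * 100
Dose = (6.6 / 1.265757) * 100 = 521.43

521.43 %


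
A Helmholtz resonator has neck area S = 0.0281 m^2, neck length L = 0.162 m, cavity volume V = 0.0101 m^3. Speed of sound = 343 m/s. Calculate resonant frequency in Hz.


Given values:
  S = 0.0281 m^2, L = 0.162 m, V = 0.0101 m^3, c = 343 m/s
Formula: f = (c / (2*pi)) * sqrt(S / (V * L))
Compute V * L = 0.0101 * 0.162 = 0.0016362
Compute S / (V * L) = 0.0281 / 0.0016362 = 17.1739
Compute sqrt(17.1739) = 4.14414
Compute c / (2*pi) = 343 / 6.283185 = 54.590148
f = 54.590148 * 4.14414 = 226.23

226.23 Hz


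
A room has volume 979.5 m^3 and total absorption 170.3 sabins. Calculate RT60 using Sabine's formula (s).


Given values:
  V = 979.5 m^3
  A = 170.3 sabins
Formula: RT60 = 0.161 * V / A
Numerator: 0.161 * 979.5 = 157.6995
RT60 = 157.6995 / 170.3 = 0.926

0.926 s


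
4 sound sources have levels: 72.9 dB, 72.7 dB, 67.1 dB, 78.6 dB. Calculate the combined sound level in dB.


Formula: L_total = 10 * log10( sum(10^(Li/10)) )
  Source 1: 10^(72.9/10) = 19498445.9976
  Source 2: 10^(72.7/10) = 18620871.3666
  Source 3: 10^(67.1/10) = 5128613.8399
  Source 4: 10^(78.6/10) = 72443596.0075
Sum of linear values = 115691527.2116
L_total = 10 * log10(115691527.2116) = 80.63

80.63 dB


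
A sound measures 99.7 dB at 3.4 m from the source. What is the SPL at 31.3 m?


Given values:
  SPL1 = 99.7 dB, r1 = 3.4 m, r2 = 31.3 m
Formula: SPL2 = SPL1 - 20 * log10(r2 / r1)
Compute ratio: r2 / r1 = 31.3 / 3.4 = 9.2059
Compute log10: log10(9.2059) = 0.964066
Compute drop: 20 * 0.964066 = 19.2813
SPL2 = 99.7 - 19.2813 = 80.42

80.42 dB


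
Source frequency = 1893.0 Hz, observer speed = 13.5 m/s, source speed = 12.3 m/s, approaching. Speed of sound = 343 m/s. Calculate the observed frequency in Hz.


Given values:
  f_s = 1893.0 Hz, v_o = 13.5 m/s, v_s = 12.3 m/s
  Direction: approaching
Formula: f_o = f_s * (c + v_o) / (c - v_s)
Numerator: c + v_o = 343 + 13.5 = 356.5
Denominator: c - v_s = 343 - 12.3 = 330.7
f_o = 1893.0 * 356.5 / 330.7 = 2040.68

2040.68 Hz


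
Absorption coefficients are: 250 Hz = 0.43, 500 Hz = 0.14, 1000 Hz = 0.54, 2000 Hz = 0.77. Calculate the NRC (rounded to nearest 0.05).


Given values:
  a_250 = 0.43, a_500 = 0.14
  a_1000 = 0.54, a_2000 = 0.77
Formula: NRC = (a250 + a500 + a1000 + a2000) / 4
Sum = 0.43 + 0.14 + 0.54 + 0.77 = 1.88
NRC = 1.88 / 4 = 0.47
Rounded to nearest 0.05: 0.45

0.45


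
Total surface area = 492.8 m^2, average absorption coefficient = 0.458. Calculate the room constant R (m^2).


Given values:
  S = 492.8 m^2, alpha = 0.458
Formula: R = S * alpha / (1 - alpha)
Numerator: 492.8 * 0.458 = 225.7024
Denominator: 1 - 0.458 = 0.542
R = 225.7024 / 0.542 = 416.43

416.43 m^2


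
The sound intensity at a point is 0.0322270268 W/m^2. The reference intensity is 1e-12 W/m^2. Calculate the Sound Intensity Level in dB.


Given values:
  I = 0.0322270268 W/m^2
  I_ref = 1e-12 W/m^2
Formula: SIL = 10 * log10(I / I_ref)
Compute ratio: I / I_ref = 32227026800
Compute log10: log10(32227026800) = 10.50822
Multiply: SIL = 10 * 10.50822 = 105.08

105.08 dB


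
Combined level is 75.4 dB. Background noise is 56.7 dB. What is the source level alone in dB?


Given values:
  L_total = 75.4 dB, L_bg = 56.7 dB
Formula: L_source = 10 * log10(10^(L_total/10) - 10^(L_bg/10))
Convert to linear:
  10^(75.4/10) = 34673685.0453
  10^(56.7/10) = 467735.1413
Difference: 34673685.0453 - 467735.1413 = 34205949.904
L_source = 10 * log10(34205949.904) = 75.34

75.34 dB


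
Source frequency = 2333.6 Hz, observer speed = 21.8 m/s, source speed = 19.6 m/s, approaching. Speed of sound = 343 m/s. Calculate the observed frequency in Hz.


Given values:
  f_s = 2333.6 Hz, v_o = 21.8 m/s, v_s = 19.6 m/s
  Direction: approaching
Formula: f_o = f_s * (c + v_o) / (c - v_s)
Numerator: c + v_o = 343 + 21.8 = 364.8
Denominator: c - v_s = 343 - 19.6 = 323.4
f_o = 2333.6 * 364.8 / 323.4 = 2632.34

2632.34 Hz


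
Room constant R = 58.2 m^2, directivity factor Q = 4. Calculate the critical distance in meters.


Given values:
  R = 58.2 m^2, Q = 4
Formula: d_c = 0.141 * sqrt(Q * R)
Compute Q * R = 4 * 58.2 = 232.8
Compute sqrt(232.8) = 15.2578
d_c = 0.141 * 15.2578 = 2.151

2.151 m


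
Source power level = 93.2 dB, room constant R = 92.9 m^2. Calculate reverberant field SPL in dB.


Given values:
  Lw = 93.2 dB, R = 92.9 m^2
Formula: SPL = Lw + 10 * log10(4 / R)
Compute 4 / R = 4 / 92.9 = 0.043057
Compute 10 * log10(0.043057) = -13.6596
SPL = 93.2 + (-13.6596) = 79.54

79.54 dB


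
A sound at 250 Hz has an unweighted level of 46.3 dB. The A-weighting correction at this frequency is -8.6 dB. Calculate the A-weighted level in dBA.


Given values:
  SPL = 46.3 dB
  A-weighting at 250 Hz = -8.6 dB
Formula: L_A = SPL + A_weight
L_A = 46.3 + (-8.6)
L_A = 37.7

37.7 dBA


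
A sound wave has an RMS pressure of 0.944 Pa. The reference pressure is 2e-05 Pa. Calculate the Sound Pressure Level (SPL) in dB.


Given values:
  p = 0.944 Pa
  p_ref = 2e-05 Pa
Formula: SPL = 20 * log10(p / p_ref)
Compute ratio: p / p_ref = 0.944 / 2e-05 = 47200
Compute log10: log10(47200) = 4.673942
Multiply: SPL = 20 * 4.673942 = 93.48

93.48 dB


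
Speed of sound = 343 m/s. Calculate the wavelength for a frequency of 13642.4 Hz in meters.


Given values:
  c = 343 m/s, f = 13642.4 Hz
Formula: lambda = c / f
lambda = 343 / 13642.4
lambda = 0.0251

0.0251 m


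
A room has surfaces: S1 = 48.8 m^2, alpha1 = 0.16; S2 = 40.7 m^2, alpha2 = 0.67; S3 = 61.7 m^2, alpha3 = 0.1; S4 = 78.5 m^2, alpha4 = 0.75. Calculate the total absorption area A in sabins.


Given surfaces:
  Surface 1: 48.8 * 0.16 = 7.808
  Surface 2: 40.7 * 0.67 = 27.269
  Surface 3: 61.7 * 0.1 = 6.17
  Surface 4: 78.5 * 0.75 = 58.875
Formula: A = sum(Si * alpha_i)
A = 7.808 + 27.269 + 6.17 + 58.875
A = 100.12

100.12 sabins


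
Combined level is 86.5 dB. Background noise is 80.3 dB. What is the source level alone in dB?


Given values:
  L_total = 86.5 dB, L_bg = 80.3 dB
Formula: L_source = 10 * log10(10^(L_total/10) - 10^(L_bg/10))
Convert to linear:
  10^(86.5/10) = 446683592.151
  10^(80.3/10) = 107151930.5238
Difference: 446683592.151 - 107151930.5238 = 339531661.6272
L_source = 10 * log10(339531661.6272) = 85.31

85.31 dB


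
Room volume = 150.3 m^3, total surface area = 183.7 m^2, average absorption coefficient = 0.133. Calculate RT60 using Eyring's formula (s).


Given values:
  V = 150.3 m^3, S = 183.7 m^2, alpha = 0.133
Formula: RT60 = 0.161 * V / (-S * ln(1 - alpha))
Compute ln(1 - 0.133) = ln(0.867) = -0.142716
Denominator: -183.7 * -0.142716 = 26.2169
Numerator: 0.161 * 150.3 = 24.1983
RT60 = 24.1983 / 26.2169 = 0.923

0.923 s


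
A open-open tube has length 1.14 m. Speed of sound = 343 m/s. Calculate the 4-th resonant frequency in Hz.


Given values:
  Tube type: open-open, L = 1.14 m, c = 343 m/s, n = 4
Formula: f_n = n * c / (2 * L)
Compute 2 * L = 2 * 1.14 = 2.28
f = 4 * 343 / 2.28
f = 601.75

601.75 Hz


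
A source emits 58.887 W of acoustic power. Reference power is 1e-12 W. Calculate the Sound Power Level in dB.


Given values:
  W = 58.887 W
  W_ref = 1e-12 W
Formula: SWL = 10 * log10(W / W_ref)
Compute ratio: W / W_ref = 58887000000000
Compute log10: log10(58887000000000) = 13.770019
Multiply: SWL = 10 * 13.770019 = 137.7

137.7 dB


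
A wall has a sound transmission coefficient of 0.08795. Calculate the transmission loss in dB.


Given values:
  tau = 0.08795
Formula: TL = 10 * log10(1 / tau)
Compute 1 / tau = 1 / 0.08795 = 11.3701
Compute log10(11.3701) = 1.055764
TL = 10 * 1.055764 = 10.56

10.56 dB


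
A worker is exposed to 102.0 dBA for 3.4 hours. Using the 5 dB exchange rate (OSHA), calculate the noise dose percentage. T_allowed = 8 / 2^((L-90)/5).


Given values:
  L = 102.0 dBA, T = 3.4 hours
Formula: T_allowed = 8 / 2^((L - 90) / 5)
Compute exponent: (102.0 - 90) / 5 = 2.4
Compute 2^(2.4) = 5.278032
T_allowed = 8 / 5.278032 = 1.515716 hours
Dose = (T / T_allowed) * 100
Dose = (3.4 / 1.515716) * 100 = 224.32

224.32 %


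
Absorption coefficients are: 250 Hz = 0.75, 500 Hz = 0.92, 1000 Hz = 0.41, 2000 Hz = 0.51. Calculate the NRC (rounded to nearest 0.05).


Given values:
  a_250 = 0.75, a_500 = 0.92
  a_1000 = 0.41, a_2000 = 0.51
Formula: NRC = (a250 + a500 + a1000 + a2000) / 4
Sum = 0.75 + 0.92 + 0.41 + 0.51 = 2.59
NRC = 2.59 / 4 = 0.6475
Rounded to nearest 0.05: 0.65

0.65


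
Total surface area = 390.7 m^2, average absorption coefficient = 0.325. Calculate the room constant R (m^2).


Given values:
  S = 390.7 m^2, alpha = 0.325
Formula: R = S * alpha / (1 - alpha)
Numerator: 390.7 * 0.325 = 126.9775
Denominator: 1 - 0.325 = 0.675
R = 126.9775 / 0.675 = 188.11

188.11 m^2


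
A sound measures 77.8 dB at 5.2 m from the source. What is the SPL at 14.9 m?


Given values:
  SPL1 = 77.8 dB, r1 = 5.2 m, r2 = 14.9 m
Formula: SPL2 = SPL1 - 20 * log10(r2 / r1)
Compute ratio: r2 / r1 = 14.9 / 5.2 = 2.8654
Compute log10: log10(2.8654) = 0.457185
Compute drop: 20 * 0.457185 = 9.1437
SPL2 = 77.8 - 9.1437 = 68.66

68.66 dB


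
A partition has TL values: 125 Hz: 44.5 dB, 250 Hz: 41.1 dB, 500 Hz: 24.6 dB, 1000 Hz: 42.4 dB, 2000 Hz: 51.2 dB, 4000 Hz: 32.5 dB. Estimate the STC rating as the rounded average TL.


Given TL values at each frequency:
  125 Hz: 44.5 dB
  250 Hz: 41.1 dB
  500 Hz: 24.6 dB
  1000 Hz: 42.4 dB
  2000 Hz: 51.2 dB
  4000 Hz: 32.5 dB
Formula: STC ~ round(average of TL values)
Sum = 44.5 + 41.1 + 24.6 + 42.4 + 51.2 + 32.5 = 236.3
Average = 236.3 / 6 = 39.38
Rounded: 39

39


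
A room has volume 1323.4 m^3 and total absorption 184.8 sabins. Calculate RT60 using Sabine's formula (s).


Given values:
  V = 1323.4 m^3
  A = 184.8 sabins
Formula: RT60 = 0.161 * V / A
Numerator: 0.161 * 1323.4 = 213.0674
RT60 = 213.0674 / 184.8 = 1.153

1.153 s


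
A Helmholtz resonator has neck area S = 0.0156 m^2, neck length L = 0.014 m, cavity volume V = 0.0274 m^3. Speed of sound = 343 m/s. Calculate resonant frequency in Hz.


Given values:
  S = 0.0156 m^2, L = 0.014 m, V = 0.0274 m^3, c = 343 m/s
Formula: f = (c / (2*pi)) * sqrt(S / (V * L))
Compute V * L = 0.0274 * 0.014 = 0.0003836
Compute S / (V * L) = 0.0156 / 0.0003836 = 40.6674
Compute sqrt(40.6674) = 6.3771
Compute c / (2*pi) = 343 / 6.283185 = 54.590148
f = 54.590148 * 6.3771 = 348.13

348.13 Hz


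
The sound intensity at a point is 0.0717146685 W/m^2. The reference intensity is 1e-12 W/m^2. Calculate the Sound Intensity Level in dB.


Given values:
  I = 0.0717146685 W/m^2
  I_ref = 1e-12 W/m^2
Formula: SIL = 10 * log10(I / I_ref)
Compute ratio: I / I_ref = 71714668500
Compute log10: log10(71714668500) = 10.855608
Multiply: SIL = 10 * 10.855608 = 108.56

108.56 dB


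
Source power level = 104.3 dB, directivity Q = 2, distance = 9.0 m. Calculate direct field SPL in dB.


Given values:
  Lw = 104.3 dB, Q = 2, r = 9.0 m
Formula: SPL = Lw + 10 * log10(Q / (4 * pi * r^2))
Compute 4 * pi * r^2 = 4 * pi * 9.0^2 = 1017.876
Compute Q / denom = 2 / 1017.876 = 0.00196488
Compute 10 * log10(0.00196488) = -27.0666
SPL = 104.3 + (-27.0666) = 77.23

77.23 dB


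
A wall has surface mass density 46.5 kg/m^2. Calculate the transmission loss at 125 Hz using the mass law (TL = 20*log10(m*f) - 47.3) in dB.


Given values:
  m = 46.5 kg/m^2, f = 125 Hz
Formula: TL = 20 * log10(m * f) - 47.3
Compute m * f = 46.5 * 125 = 5812.5
Compute log10(5812.5) = 3.764363
Compute 20 * 3.764363 = 75.2873
TL = 75.2873 - 47.3 = 27.99

27.99 dB


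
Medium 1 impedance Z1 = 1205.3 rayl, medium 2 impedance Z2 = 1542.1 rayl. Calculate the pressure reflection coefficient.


Given values:
  Z1 = 1205.3 rayl, Z2 = 1542.1 rayl
Formula: R = (Z2 - Z1) / (Z2 + Z1)
Numerator: Z2 - Z1 = 1542.1 - 1205.3 = 336.8
Denominator: Z2 + Z1 = 1542.1 + 1205.3 = 2747.4
R = 336.8 / 2747.4 = 0.1226

0.1226


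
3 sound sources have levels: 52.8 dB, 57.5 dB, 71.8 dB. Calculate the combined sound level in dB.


Formula: L_total = 10 * log10( sum(10^(Li/10)) )
  Source 1: 10^(52.8/10) = 190546.0718
  Source 2: 10^(57.5/10) = 562341.3252
  Source 3: 10^(71.8/10) = 15135612.4844
Sum of linear values = 15888499.8814
L_total = 10 * log10(15888499.8814) = 72.01

72.01 dB


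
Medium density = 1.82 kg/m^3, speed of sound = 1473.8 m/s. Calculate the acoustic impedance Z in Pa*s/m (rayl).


Given values:
  rho = 1.82 kg/m^3
  c = 1473.8 m/s
Formula: Z = rho * c
Z = 1.82 * 1473.8
Z = 2682.32

2682.32 rayl


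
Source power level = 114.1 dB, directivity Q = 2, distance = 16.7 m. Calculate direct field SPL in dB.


Given values:
  Lw = 114.1 dB, Q = 2, r = 16.7 m
Formula: SPL = Lw + 10 * log10(Q / (4 * pi * r^2))
Compute 4 * pi * r^2 = 4 * pi * 16.7^2 = 3504.6351
Compute Q / denom = 2 / 3504.6351 = 0.00057067
Compute 10 * log10(0.00057067) = -32.4361
SPL = 114.1 + (-32.4361) = 81.66

81.66 dB


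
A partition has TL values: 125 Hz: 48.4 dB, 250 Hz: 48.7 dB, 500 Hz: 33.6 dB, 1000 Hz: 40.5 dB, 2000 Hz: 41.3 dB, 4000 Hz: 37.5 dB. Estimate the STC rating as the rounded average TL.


Given TL values at each frequency:
  125 Hz: 48.4 dB
  250 Hz: 48.7 dB
  500 Hz: 33.6 dB
  1000 Hz: 40.5 dB
  2000 Hz: 41.3 dB
  4000 Hz: 37.5 dB
Formula: STC ~ round(average of TL values)
Sum = 48.4 + 48.7 + 33.6 + 40.5 + 41.3 + 37.5 = 250.0
Average = 250.0 / 6 = 41.67
Rounded: 42

42


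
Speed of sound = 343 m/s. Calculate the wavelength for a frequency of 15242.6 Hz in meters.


Given values:
  c = 343 m/s, f = 15242.6 Hz
Formula: lambda = c / f
lambda = 343 / 15242.6
lambda = 0.0225

0.0225 m


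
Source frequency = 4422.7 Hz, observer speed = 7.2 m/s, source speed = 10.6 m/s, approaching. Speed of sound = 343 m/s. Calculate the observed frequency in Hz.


Given values:
  f_s = 4422.7 Hz, v_o = 7.2 m/s, v_s = 10.6 m/s
  Direction: approaching
Formula: f_o = f_s * (c + v_o) / (c - v_s)
Numerator: c + v_o = 343 + 7.2 = 350.2
Denominator: c - v_s = 343 - 10.6 = 332.4
f_o = 4422.7 * 350.2 / 332.4 = 4659.54

4659.54 Hz


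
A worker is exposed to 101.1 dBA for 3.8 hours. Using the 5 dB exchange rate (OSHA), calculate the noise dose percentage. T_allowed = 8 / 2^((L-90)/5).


Given values:
  L = 101.1 dBA, T = 3.8 hours
Formula: T_allowed = 8 / 2^((L - 90) / 5)
Compute exponent: (101.1 - 90) / 5 = 2.22
Compute 2^(2.22) = 4.658934
T_allowed = 8 / 4.658934 = 1.717131 hours
Dose = (T / T_allowed) * 100
Dose = (3.8 / 1.717131) * 100 = 221.3

221.3 %


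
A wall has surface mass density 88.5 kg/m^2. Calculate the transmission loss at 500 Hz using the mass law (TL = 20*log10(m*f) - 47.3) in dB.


Given values:
  m = 88.5 kg/m^2, f = 500 Hz
Formula: TL = 20 * log10(m * f) - 47.3
Compute m * f = 88.5 * 500 = 44250.0
Compute log10(44250.0) = 4.645913
Compute 20 * 4.645913 = 92.9183
TL = 92.9183 - 47.3 = 45.62

45.62 dB


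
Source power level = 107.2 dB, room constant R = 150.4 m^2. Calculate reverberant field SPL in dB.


Given values:
  Lw = 107.2 dB, R = 150.4 m^2
Formula: SPL = Lw + 10 * log10(4 / R)
Compute 4 / R = 4 / 150.4 = 0.026596
Compute 10 * log10(0.026596) = -15.7518
SPL = 107.2 + (-15.7518) = 91.45

91.45 dB


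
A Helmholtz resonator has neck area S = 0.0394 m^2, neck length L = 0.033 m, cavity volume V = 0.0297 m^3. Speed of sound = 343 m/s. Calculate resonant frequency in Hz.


Given values:
  S = 0.0394 m^2, L = 0.033 m, V = 0.0297 m^3, c = 343 m/s
Formula: f = (c / (2*pi)) * sqrt(S / (V * L))
Compute V * L = 0.0297 * 0.033 = 0.0009801
Compute S / (V * L) = 0.0394 / 0.0009801 = 40.2
Compute sqrt(40.2) = 6.340347
Compute c / (2*pi) = 343 / 6.283185 = 54.590148
f = 54.590148 * 6.340347 = 346.12

346.12 Hz


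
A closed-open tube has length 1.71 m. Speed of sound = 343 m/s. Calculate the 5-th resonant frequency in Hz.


Given values:
  Tube type: closed-open, L = 1.71 m, c = 343 m/s, n = 5
Formula: f_n = (2n - 1) * c / (4 * L)
Compute 2n - 1 = 2*5 - 1 = 9
Compute 4 * L = 4 * 1.71 = 6.84
f = 9 * 343 / 6.84
f = 451.32

451.32 Hz


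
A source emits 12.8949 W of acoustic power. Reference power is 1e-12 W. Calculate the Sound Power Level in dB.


Given values:
  W = 12.8949 W
  W_ref = 1e-12 W
Formula: SWL = 10 * log10(W / W_ref)
Compute ratio: W / W_ref = 12894900000000
Compute log10: log10(12894900000000) = 13.110418
Multiply: SWL = 10 * 13.110418 = 131.1

131.1 dB


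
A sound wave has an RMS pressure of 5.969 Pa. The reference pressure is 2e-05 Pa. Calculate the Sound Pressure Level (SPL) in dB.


Given values:
  p = 5.969 Pa
  p_ref = 2e-05 Pa
Formula: SPL = 20 * log10(p / p_ref)
Compute ratio: p / p_ref = 5.969 / 2e-05 = 298450
Compute log10: log10(298450) = 5.474872
Multiply: SPL = 20 * 5.474872 = 109.5

109.5 dB


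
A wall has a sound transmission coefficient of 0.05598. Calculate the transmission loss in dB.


Given values:
  tau = 0.05598
Formula: TL = 10 * log10(1 / tau)
Compute 1 / tau = 1 / 0.05598 = 17.8635
Compute log10(17.8635) = 1.251967
TL = 10 * 1.251967 = 12.52

12.52 dB


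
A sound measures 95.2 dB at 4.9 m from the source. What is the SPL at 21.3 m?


Given values:
  SPL1 = 95.2 dB, r1 = 4.9 m, r2 = 21.3 m
Formula: SPL2 = SPL1 - 20 * log10(r2 / r1)
Compute ratio: r2 / r1 = 21.3 / 4.9 = 4.3469
Compute log10: log10(4.3469) = 0.63818
Compute drop: 20 * 0.63818 = 12.7636
SPL2 = 95.2 - 12.7636 = 82.44

82.44 dB


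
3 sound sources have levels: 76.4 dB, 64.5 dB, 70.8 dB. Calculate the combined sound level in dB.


Formula: L_total = 10 * log10( sum(10^(Li/10)) )
  Source 1: 10^(76.4/10) = 43651583.224
  Source 2: 10^(64.5/10) = 2818382.9313
  Source 3: 10^(70.8/10) = 12022644.3462
Sum of linear values = 58492610.5015
L_total = 10 * log10(58492610.5015) = 77.67

77.67 dB


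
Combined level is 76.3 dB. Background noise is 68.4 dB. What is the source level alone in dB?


Given values:
  L_total = 76.3 dB, L_bg = 68.4 dB
Formula: L_source = 10 * log10(10^(L_total/10) - 10^(L_bg/10))
Convert to linear:
  10^(76.3/10) = 42657951.8802
  10^(68.4/10) = 6918309.7092
Difference: 42657951.8802 - 6918309.7092 = 35739642.171
L_source = 10 * log10(35739642.171) = 75.53

75.53 dB


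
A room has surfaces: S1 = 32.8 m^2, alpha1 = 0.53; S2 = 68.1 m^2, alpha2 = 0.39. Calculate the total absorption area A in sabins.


Given surfaces:
  Surface 1: 32.8 * 0.53 = 17.384
  Surface 2: 68.1 * 0.39 = 26.559
Formula: A = sum(Si * alpha_i)
A = 17.384 + 26.559
A = 43.94

43.94 sabins


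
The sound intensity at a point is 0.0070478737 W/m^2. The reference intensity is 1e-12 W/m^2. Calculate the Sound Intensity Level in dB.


Given values:
  I = 0.0070478737 W/m^2
  I_ref = 1e-12 W/m^2
Formula: SIL = 10 * log10(I / I_ref)
Compute ratio: I / I_ref = 7047873700
Compute log10: log10(7047873700) = 9.848058
Multiply: SIL = 10 * 9.848058 = 98.48

98.48 dB


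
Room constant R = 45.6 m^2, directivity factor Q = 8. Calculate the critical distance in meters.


Given values:
  R = 45.6 m^2, Q = 8
Formula: d_c = 0.141 * sqrt(Q * R)
Compute Q * R = 8 * 45.6 = 364.8
Compute sqrt(364.8) = 19.0997
d_c = 0.141 * 19.0997 = 2.693

2.693 m


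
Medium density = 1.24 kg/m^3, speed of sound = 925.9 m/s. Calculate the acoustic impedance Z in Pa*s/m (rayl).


Given values:
  rho = 1.24 kg/m^3
  c = 925.9 m/s
Formula: Z = rho * c
Z = 1.24 * 925.9
Z = 1148.12

1148.12 rayl


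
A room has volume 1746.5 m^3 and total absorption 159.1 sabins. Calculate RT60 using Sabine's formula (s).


Given values:
  V = 1746.5 m^3
  A = 159.1 sabins
Formula: RT60 = 0.161 * V / A
Numerator: 0.161 * 1746.5 = 281.1865
RT60 = 281.1865 / 159.1 = 1.767

1.767 s


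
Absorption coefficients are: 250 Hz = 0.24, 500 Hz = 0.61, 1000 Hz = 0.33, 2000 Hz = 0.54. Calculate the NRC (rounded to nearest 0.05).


Given values:
  a_250 = 0.24, a_500 = 0.61
  a_1000 = 0.33, a_2000 = 0.54
Formula: NRC = (a250 + a500 + a1000 + a2000) / 4
Sum = 0.24 + 0.61 + 0.33 + 0.54 = 1.72
NRC = 1.72 / 4 = 0.43
Rounded to nearest 0.05: 0.45

0.45


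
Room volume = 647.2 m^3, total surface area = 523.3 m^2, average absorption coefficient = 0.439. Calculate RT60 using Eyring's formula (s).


Given values:
  V = 647.2 m^3, S = 523.3 m^2, alpha = 0.439
Formula: RT60 = 0.161 * V / (-S * ln(1 - alpha))
Compute ln(1 - 0.439) = ln(0.561) = -0.578034
Denominator: -523.3 * -0.578034 = 302.4852
Numerator: 0.161 * 647.2 = 104.1992
RT60 = 104.1992 / 302.4852 = 0.344

0.344 s


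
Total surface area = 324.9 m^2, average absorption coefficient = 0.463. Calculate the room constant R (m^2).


Given values:
  S = 324.9 m^2, alpha = 0.463
Formula: R = S * alpha / (1 - alpha)
Numerator: 324.9 * 0.463 = 150.4287
Denominator: 1 - 0.463 = 0.537
R = 150.4287 / 0.537 = 280.13

280.13 m^2


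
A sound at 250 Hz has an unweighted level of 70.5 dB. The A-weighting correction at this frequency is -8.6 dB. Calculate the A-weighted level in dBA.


Given values:
  SPL = 70.5 dB
  A-weighting at 250 Hz = -8.6 dB
Formula: L_A = SPL + A_weight
L_A = 70.5 + (-8.6)
L_A = 61.9

61.9 dBA


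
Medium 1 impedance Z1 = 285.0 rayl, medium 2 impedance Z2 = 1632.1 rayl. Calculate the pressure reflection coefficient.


Given values:
  Z1 = 285.0 rayl, Z2 = 1632.1 rayl
Formula: R = (Z2 - Z1) / (Z2 + Z1)
Numerator: Z2 - Z1 = 1632.1 - 285.0 = 1347.1
Denominator: Z2 + Z1 = 1632.1 + 285.0 = 1917.1
R = 1347.1 / 1917.1 = 0.7027

0.7027


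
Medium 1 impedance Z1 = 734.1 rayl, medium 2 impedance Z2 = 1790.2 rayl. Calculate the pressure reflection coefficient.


Given values:
  Z1 = 734.1 rayl, Z2 = 1790.2 rayl
Formula: R = (Z2 - Z1) / (Z2 + Z1)
Numerator: Z2 - Z1 = 1790.2 - 734.1 = 1056.1
Denominator: Z2 + Z1 = 1790.2 + 734.1 = 2524.3
R = 1056.1 / 2524.3 = 0.4184

0.4184


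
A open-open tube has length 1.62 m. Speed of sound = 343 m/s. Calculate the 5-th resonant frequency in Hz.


Given values:
  Tube type: open-open, L = 1.62 m, c = 343 m/s, n = 5
Formula: f_n = n * c / (2 * L)
Compute 2 * L = 2 * 1.62 = 3.24
f = 5 * 343 / 3.24
f = 529.32

529.32 Hz


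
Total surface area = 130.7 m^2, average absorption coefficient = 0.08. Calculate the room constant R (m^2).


Given values:
  S = 130.7 m^2, alpha = 0.08
Formula: R = S * alpha / (1 - alpha)
Numerator: 130.7 * 0.08 = 10.456
Denominator: 1 - 0.08 = 0.92
R = 10.456 / 0.92 = 11.37

11.37 m^2


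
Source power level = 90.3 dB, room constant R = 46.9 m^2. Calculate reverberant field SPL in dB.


Given values:
  Lw = 90.3 dB, R = 46.9 m^2
Formula: SPL = Lw + 10 * log10(4 / R)
Compute 4 / R = 4 / 46.9 = 0.085288
Compute 10 * log10(0.085288) = -10.6911
SPL = 90.3 + (-10.6911) = 79.61

79.61 dB


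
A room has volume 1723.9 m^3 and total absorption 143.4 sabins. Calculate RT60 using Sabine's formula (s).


Given values:
  V = 1723.9 m^3
  A = 143.4 sabins
Formula: RT60 = 0.161 * V / A
Numerator: 0.161 * 1723.9 = 277.5479
RT60 = 277.5479 / 143.4 = 1.935

1.935 s


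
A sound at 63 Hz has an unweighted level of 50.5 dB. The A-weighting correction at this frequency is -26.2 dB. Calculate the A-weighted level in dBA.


Given values:
  SPL = 50.5 dB
  A-weighting at 63 Hz = -26.2 dB
Formula: L_A = SPL + A_weight
L_A = 50.5 + (-26.2)
L_A = 24.3

24.3 dBA


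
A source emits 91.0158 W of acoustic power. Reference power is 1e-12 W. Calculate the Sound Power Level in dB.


Given values:
  W = 91.0158 W
  W_ref = 1e-12 W
Formula: SWL = 10 * log10(W / W_ref)
Compute ratio: W / W_ref = 91015800000000
Compute log10: log10(91015800000000) = 13.959117
Multiply: SWL = 10 * 13.959117 = 139.59

139.59 dB


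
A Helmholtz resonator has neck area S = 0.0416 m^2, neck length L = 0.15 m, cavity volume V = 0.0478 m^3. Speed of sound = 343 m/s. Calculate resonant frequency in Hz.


Given values:
  S = 0.0416 m^2, L = 0.15 m, V = 0.0478 m^3, c = 343 m/s
Formula: f = (c / (2*pi)) * sqrt(S / (V * L))
Compute V * L = 0.0478 * 0.15 = 0.00717
Compute S / (V * L) = 0.0416 / 0.00717 = 5.802
Compute sqrt(5.802) = 2.408734
Compute c / (2*pi) = 343 / 6.283185 = 54.590148
f = 54.590148 * 2.408734 = 131.49

131.49 Hz


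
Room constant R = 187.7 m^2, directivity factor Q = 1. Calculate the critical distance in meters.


Given values:
  R = 187.7 m^2, Q = 1
Formula: d_c = 0.141 * sqrt(Q * R)
Compute Q * R = 1 * 187.7 = 187.7
Compute sqrt(187.7) = 13.7004
d_c = 0.141 * 13.7004 = 1.932

1.932 m


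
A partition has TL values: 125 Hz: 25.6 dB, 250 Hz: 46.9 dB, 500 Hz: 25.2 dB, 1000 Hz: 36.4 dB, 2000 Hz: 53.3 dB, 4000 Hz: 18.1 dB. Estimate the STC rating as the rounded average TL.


Given TL values at each frequency:
  125 Hz: 25.6 dB
  250 Hz: 46.9 dB
  500 Hz: 25.2 dB
  1000 Hz: 36.4 dB
  2000 Hz: 53.3 dB
  4000 Hz: 18.1 dB
Formula: STC ~ round(average of TL values)
Sum = 25.6 + 46.9 + 25.2 + 36.4 + 53.3 + 18.1 = 205.5
Average = 205.5 / 6 = 34.25
Rounded: 34

34


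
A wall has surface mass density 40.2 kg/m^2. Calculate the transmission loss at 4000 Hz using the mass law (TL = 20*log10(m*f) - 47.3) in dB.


Given values:
  m = 40.2 kg/m^2, f = 4000 Hz
Formula: TL = 20 * log10(m * f) - 47.3
Compute m * f = 40.2 * 4000 = 160800.0
Compute log10(160800.0) = 5.206286
Compute 20 * 5.206286 = 104.1257
TL = 104.1257 - 47.3 = 56.83

56.83 dB


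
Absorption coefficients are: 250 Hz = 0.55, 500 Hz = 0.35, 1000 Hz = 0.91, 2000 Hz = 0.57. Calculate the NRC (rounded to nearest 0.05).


Given values:
  a_250 = 0.55, a_500 = 0.35
  a_1000 = 0.91, a_2000 = 0.57
Formula: NRC = (a250 + a500 + a1000 + a2000) / 4
Sum = 0.55 + 0.35 + 0.91 + 0.57 = 2.38
NRC = 2.38 / 4 = 0.595
Rounded to nearest 0.05: 0.6

0.6


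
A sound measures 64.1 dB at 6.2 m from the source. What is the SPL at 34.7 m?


Given values:
  SPL1 = 64.1 dB, r1 = 6.2 m, r2 = 34.7 m
Formula: SPL2 = SPL1 - 20 * log10(r2 / r1)
Compute ratio: r2 / r1 = 34.7 / 6.2 = 5.5968
Compute log10: log10(5.5968) = 0.74794
Compute drop: 20 * 0.74794 = 14.9588
SPL2 = 64.1 - 14.9588 = 49.14

49.14 dB


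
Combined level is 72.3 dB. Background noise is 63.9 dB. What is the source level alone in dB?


Given values:
  L_total = 72.3 dB, L_bg = 63.9 dB
Formula: L_source = 10 * log10(10^(L_total/10) - 10^(L_bg/10))
Convert to linear:
  10^(72.3/10) = 16982436.5246
  10^(63.9/10) = 2454708.9157
Difference: 16982436.5246 - 2454708.9157 = 14527727.6089
L_source = 10 * log10(14527727.6089) = 71.62

71.62 dB


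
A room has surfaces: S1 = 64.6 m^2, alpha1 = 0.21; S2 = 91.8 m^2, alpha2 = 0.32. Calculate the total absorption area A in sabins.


Given surfaces:
  Surface 1: 64.6 * 0.21 = 13.566
  Surface 2: 91.8 * 0.32 = 29.376
Formula: A = sum(Si * alpha_i)
A = 13.566 + 29.376
A = 42.94

42.94 sabins


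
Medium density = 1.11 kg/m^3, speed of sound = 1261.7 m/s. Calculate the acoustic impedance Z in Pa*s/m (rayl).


Given values:
  rho = 1.11 kg/m^3
  c = 1261.7 m/s
Formula: Z = rho * c
Z = 1.11 * 1261.7
Z = 1400.49

1400.49 rayl


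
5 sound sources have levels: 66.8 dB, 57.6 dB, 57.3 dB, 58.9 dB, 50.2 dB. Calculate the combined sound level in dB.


Formula: L_total = 10 * log10( sum(10^(Li/10)) )
  Source 1: 10^(66.8/10) = 4786300.9232
  Source 2: 10^(57.6/10) = 575439.9373
  Source 3: 10^(57.3/10) = 537031.7964
  Source 4: 10^(58.9/10) = 776247.1166
  Source 5: 10^(50.2/10) = 104712.8548
Sum of linear values = 6779732.6283
L_total = 10 * log10(6779732.6283) = 68.31

68.31 dB


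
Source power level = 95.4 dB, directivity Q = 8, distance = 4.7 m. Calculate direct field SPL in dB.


Given values:
  Lw = 95.4 dB, Q = 8, r = 4.7 m
Formula: SPL = Lw + 10 * log10(Q / (4 * pi * r^2))
Compute 4 * pi * r^2 = 4 * pi * 4.7^2 = 277.5911
Compute Q / denom = 8 / 277.5911 = 0.02881937
Compute 10 * log10(0.02881937) = -15.4032
SPL = 95.4 + (-15.4032) = 80.0

80.0 dB


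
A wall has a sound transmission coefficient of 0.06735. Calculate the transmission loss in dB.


Given values:
  tau = 0.06735
Formula: TL = 10 * log10(1 / tau)
Compute 1 / tau = 1 / 0.06735 = 14.8478
Compute log10(14.8478) = 1.171662
TL = 10 * 1.171662 = 11.72

11.72 dB


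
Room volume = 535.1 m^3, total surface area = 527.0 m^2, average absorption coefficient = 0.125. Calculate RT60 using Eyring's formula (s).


Given values:
  V = 535.1 m^3, S = 527.0 m^2, alpha = 0.125
Formula: RT60 = 0.161 * V / (-S * ln(1 - alpha))
Compute ln(1 - 0.125) = ln(0.875) = -0.133531
Denominator: -527.0 * -0.133531 = 70.3708
Numerator: 0.161 * 535.1 = 86.1511
RT60 = 86.1511 / 70.3708 = 1.224

1.224 s


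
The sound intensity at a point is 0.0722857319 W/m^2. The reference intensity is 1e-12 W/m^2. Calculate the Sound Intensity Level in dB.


Given values:
  I = 0.0722857319 W/m^2
  I_ref = 1e-12 W/m^2
Formula: SIL = 10 * log10(I / I_ref)
Compute ratio: I / I_ref = 72285731900
Compute log10: log10(72285731900) = 10.859053
Multiply: SIL = 10 * 10.859053 = 108.59

108.59 dB


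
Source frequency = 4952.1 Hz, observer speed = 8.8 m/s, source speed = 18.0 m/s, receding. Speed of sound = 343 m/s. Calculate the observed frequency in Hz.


Given values:
  f_s = 4952.1 Hz, v_o = 8.8 m/s, v_s = 18.0 m/s
  Direction: receding
Formula: f_o = f_s * (c - v_o) / (c + v_s)
Numerator: c - v_o = 343 - 8.8 = 334.2
Denominator: c + v_s = 343 + 18.0 = 361.0
f_o = 4952.1 * 334.2 / 361.0 = 4584.46

4584.46 Hz


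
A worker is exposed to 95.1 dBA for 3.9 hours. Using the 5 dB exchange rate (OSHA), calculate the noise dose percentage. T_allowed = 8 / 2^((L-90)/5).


Given values:
  L = 95.1 dBA, T = 3.9 hours
Formula: T_allowed = 8 / 2^((L - 90) / 5)
Compute exponent: (95.1 - 90) / 5 = 1.02
Compute 2^(1.02) = 2.027919
T_allowed = 8 / 2.027919 = 3.944931 hours
Dose = (T / T_allowed) * 100
Dose = (3.9 / 3.944931) * 100 = 98.86

98.86 %


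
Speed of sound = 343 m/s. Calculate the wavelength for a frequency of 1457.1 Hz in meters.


Given values:
  c = 343 m/s, f = 1457.1 Hz
Formula: lambda = c / f
lambda = 343 / 1457.1
lambda = 0.2354

0.2354 m


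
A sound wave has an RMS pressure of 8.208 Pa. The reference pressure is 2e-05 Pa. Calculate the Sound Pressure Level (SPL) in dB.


Given values:
  p = 8.208 Pa
  p_ref = 2e-05 Pa
Formula: SPL = 20 * log10(p / p_ref)
Compute ratio: p / p_ref = 8.208 / 2e-05 = 410400
Compute log10: log10(410400) = 5.613207
Multiply: SPL = 20 * 5.613207 = 112.26

112.26 dB


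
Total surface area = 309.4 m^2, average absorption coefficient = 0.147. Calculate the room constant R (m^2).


Given values:
  S = 309.4 m^2, alpha = 0.147
Formula: R = S * alpha / (1 - alpha)
Numerator: 309.4 * 0.147 = 45.4818
Denominator: 1 - 0.147 = 0.853
R = 45.4818 / 0.853 = 53.32

53.32 m^2


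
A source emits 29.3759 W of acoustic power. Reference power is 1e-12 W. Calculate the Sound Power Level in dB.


Given values:
  W = 29.3759 W
  W_ref = 1e-12 W
Formula: SWL = 10 * log10(W / W_ref)
Compute ratio: W / W_ref = 29375900000000
Compute log10: log10(29375900000000) = 13.467991
Multiply: SWL = 10 * 13.467991 = 134.68

134.68 dB


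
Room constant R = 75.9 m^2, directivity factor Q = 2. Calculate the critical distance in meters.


Given values:
  R = 75.9 m^2, Q = 2
Formula: d_c = 0.141 * sqrt(Q * R)
Compute Q * R = 2 * 75.9 = 151.8
Compute sqrt(151.8) = 12.3207
d_c = 0.141 * 12.3207 = 1.737

1.737 m


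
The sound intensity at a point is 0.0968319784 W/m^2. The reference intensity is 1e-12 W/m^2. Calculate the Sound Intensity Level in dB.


Given values:
  I = 0.0968319784 W/m^2
  I_ref = 1e-12 W/m^2
Formula: SIL = 10 * log10(I / I_ref)
Compute ratio: I / I_ref = 96831978400
Compute log10: log10(96831978400) = 10.986019
Multiply: SIL = 10 * 10.986019 = 109.86

109.86 dB


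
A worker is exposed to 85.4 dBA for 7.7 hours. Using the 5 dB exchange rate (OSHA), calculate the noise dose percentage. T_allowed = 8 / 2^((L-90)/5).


Given values:
  L = 85.4 dBA, T = 7.7 hours
Formula: T_allowed = 8 / 2^((L - 90) / 5)
Compute exponent: (85.4 - 90) / 5 = -0.92
Compute 2^(-0.92) = 0.528509
T_allowed = 8 / 0.528509 = 15.136923 hours
Dose = (T / T_allowed) * 100
Dose = (7.7 / 15.136923) * 100 = 50.87

50.87 %


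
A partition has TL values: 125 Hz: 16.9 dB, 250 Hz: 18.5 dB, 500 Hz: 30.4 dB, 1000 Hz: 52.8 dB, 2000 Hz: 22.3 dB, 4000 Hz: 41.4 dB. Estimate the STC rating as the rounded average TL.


Given TL values at each frequency:
  125 Hz: 16.9 dB
  250 Hz: 18.5 dB
  500 Hz: 30.4 dB
  1000 Hz: 52.8 dB
  2000 Hz: 22.3 dB
  4000 Hz: 41.4 dB
Formula: STC ~ round(average of TL values)
Sum = 16.9 + 18.5 + 30.4 + 52.8 + 22.3 + 41.4 = 182.3
Average = 182.3 / 6 = 30.38
Rounded: 30

30


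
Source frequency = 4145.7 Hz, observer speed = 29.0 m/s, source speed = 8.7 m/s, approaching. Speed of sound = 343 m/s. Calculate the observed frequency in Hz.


Given values:
  f_s = 4145.7 Hz, v_o = 29.0 m/s, v_s = 8.7 m/s
  Direction: approaching
Formula: f_o = f_s * (c + v_o) / (c - v_s)
Numerator: c + v_o = 343 + 29.0 = 372.0
Denominator: c - v_s = 343 - 8.7 = 334.3
f_o = 4145.7 * 372.0 / 334.3 = 4613.22

4613.22 Hz


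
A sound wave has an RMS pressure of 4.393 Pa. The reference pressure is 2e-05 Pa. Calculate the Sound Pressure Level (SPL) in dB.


Given values:
  p = 4.393 Pa
  p_ref = 2e-05 Pa
Formula: SPL = 20 * log10(p / p_ref)
Compute ratio: p / p_ref = 4.393 / 2e-05 = 219650
Compute log10: log10(219650) = 5.341731
Multiply: SPL = 20 * 5.341731 = 106.83

106.83 dB


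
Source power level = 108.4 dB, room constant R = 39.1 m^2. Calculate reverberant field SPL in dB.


Given values:
  Lw = 108.4 dB, R = 39.1 m^2
Formula: SPL = Lw + 10 * log10(4 / R)
Compute 4 / R = 4 / 39.1 = 0.102302
Compute 10 * log10(0.102302) = -9.9012
SPL = 108.4 + (-9.9012) = 98.5

98.5 dB


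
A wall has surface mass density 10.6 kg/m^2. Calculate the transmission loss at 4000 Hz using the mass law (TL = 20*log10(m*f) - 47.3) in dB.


Given values:
  m = 10.6 kg/m^2, f = 4000 Hz
Formula: TL = 20 * log10(m * f) - 47.3
Compute m * f = 10.6 * 4000 = 42400.0
Compute log10(42400.0) = 4.627366
Compute 20 * 4.627366 = 92.5473
TL = 92.5473 - 47.3 = 45.25

45.25 dB


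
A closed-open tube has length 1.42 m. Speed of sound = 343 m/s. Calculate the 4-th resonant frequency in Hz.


Given values:
  Tube type: closed-open, L = 1.42 m, c = 343 m/s, n = 4
Formula: f_n = (2n - 1) * c / (4 * L)
Compute 2n - 1 = 2*4 - 1 = 7
Compute 4 * L = 4 * 1.42 = 5.68
f = 7 * 343 / 5.68
f = 422.71

422.71 Hz


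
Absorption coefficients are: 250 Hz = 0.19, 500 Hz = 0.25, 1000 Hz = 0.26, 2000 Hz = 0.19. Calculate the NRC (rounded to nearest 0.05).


Given values:
  a_250 = 0.19, a_500 = 0.25
  a_1000 = 0.26, a_2000 = 0.19
Formula: NRC = (a250 + a500 + a1000 + a2000) / 4
Sum = 0.19 + 0.25 + 0.26 + 0.19 = 0.89
NRC = 0.89 / 4 = 0.2225
Rounded to nearest 0.05: 0.2

0.2
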